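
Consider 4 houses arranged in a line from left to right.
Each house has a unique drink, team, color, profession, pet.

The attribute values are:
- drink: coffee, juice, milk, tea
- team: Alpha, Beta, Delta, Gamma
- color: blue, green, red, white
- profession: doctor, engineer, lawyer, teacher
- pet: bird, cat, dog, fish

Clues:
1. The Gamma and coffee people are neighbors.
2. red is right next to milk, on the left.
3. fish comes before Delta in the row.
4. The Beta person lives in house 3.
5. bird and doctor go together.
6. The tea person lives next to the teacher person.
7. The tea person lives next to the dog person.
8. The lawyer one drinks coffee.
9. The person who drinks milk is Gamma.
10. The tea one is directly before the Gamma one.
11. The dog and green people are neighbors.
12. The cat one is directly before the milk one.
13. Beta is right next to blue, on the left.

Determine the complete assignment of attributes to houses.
Solution:

House | Drink | Team | Color | Profession | Pet
-----------------------------------------------
  1   | tea | Alpha | red | engineer | cat
  2   | milk | Gamma | white | teacher | dog
  3   | coffee | Beta | green | lawyer | fish
  4   | juice | Delta | blue | doctor | bird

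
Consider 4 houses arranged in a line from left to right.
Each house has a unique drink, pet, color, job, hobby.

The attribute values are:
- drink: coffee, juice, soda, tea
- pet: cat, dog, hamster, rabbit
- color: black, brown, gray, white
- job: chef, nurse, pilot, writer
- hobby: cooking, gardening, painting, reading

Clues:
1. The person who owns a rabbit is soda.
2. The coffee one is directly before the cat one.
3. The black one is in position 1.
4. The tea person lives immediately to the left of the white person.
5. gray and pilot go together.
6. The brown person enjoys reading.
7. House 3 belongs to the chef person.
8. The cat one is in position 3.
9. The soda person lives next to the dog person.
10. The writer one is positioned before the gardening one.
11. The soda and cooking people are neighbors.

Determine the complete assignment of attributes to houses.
Solution:

House | Drink | Pet | Color | Job | Hobby
-----------------------------------------
  1   | soda | rabbit | black | writer | painting
  2   | coffee | dog | gray | pilot | cooking
  3   | tea | cat | brown | chef | reading
  4   | juice | hamster | white | nurse | gardening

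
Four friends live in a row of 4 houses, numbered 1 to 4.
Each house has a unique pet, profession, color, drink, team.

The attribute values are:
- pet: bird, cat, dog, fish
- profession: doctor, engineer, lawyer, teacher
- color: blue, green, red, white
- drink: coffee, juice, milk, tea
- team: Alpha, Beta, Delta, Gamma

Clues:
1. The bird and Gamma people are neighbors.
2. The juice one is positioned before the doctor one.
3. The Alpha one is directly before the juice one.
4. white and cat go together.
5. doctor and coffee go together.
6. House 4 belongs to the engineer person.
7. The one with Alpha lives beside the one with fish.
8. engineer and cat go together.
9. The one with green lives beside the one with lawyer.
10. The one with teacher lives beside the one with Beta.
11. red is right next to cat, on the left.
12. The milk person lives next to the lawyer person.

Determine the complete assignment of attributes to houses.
Solution:

House | Pet | Profession | Color | Drink | Team
-----------------------------------------------
  1   | dog | teacher | green | milk | Alpha
  2   | fish | lawyer | blue | juice | Beta
  3   | bird | doctor | red | coffee | Delta
  4   | cat | engineer | white | tea | Gamma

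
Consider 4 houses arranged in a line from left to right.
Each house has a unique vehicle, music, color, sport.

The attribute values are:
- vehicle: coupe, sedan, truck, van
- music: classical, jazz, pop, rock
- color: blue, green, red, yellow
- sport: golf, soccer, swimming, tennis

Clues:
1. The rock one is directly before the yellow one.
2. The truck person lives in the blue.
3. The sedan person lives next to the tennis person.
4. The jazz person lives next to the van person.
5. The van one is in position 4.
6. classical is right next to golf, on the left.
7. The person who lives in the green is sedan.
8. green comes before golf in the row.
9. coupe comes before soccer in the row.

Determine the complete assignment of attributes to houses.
Solution:

House | Vehicle | Music | Color | Sport
---------------------------------------
  1   | sedan | rock | green | swimming
  2   | coupe | classical | yellow | tennis
  3   | truck | jazz | blue | golf
  4   | van | pop | red | soccer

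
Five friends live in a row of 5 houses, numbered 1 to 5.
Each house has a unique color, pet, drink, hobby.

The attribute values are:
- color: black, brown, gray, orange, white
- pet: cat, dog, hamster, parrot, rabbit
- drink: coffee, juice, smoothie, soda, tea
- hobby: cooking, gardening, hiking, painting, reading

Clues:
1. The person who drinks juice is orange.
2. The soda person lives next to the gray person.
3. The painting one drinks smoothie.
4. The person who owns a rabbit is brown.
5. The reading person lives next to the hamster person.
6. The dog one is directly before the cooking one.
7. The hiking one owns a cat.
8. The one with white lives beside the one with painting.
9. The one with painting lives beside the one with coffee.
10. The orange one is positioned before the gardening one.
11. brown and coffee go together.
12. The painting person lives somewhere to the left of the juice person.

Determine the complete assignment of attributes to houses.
Solution:

House | Color | Pet | Drink | Hobby
-----------------------------------
  1   | white | cat | soda | hiking
  2   | gray | dog | smoothie | painting
  3   | brown | rabbit | coffee | cooking
  4   | orange | parrot | juice | reading
  5   | black | hamster | tea | gardening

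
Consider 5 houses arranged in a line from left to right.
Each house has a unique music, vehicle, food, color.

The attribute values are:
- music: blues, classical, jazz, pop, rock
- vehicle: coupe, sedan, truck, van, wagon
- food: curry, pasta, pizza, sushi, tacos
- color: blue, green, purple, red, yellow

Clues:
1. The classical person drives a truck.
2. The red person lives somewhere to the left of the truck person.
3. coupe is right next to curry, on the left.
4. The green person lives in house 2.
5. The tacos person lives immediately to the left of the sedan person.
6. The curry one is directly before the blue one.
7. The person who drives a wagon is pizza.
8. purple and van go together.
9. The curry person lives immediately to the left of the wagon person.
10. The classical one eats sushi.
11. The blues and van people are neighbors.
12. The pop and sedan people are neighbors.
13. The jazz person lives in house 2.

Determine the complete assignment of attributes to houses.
Solution:

House | Music | Vehicle | Food | Color
--------------------------------------
  1   | pop | coupe | tacos | red
  2   | jazz | sedan | curry | green
  3   | blues | wagon | pizza | blue
  4   | rock | van | pasta | purple
  5   | classical | truck | sushi | yellow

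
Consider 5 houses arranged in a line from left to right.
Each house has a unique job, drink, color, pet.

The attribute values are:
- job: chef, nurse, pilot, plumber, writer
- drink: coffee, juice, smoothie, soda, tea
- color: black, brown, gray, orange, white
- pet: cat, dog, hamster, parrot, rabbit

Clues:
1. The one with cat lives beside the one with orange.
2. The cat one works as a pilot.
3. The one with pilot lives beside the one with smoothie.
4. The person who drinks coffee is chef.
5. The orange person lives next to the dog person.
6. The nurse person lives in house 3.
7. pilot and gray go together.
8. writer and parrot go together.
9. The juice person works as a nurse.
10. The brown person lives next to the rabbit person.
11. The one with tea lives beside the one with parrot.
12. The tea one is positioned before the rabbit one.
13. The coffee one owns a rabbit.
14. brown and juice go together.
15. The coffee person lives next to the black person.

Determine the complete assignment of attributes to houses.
Solution:

House | Job | Drink | Color | Pet
---------------------------------
  1   | pilot | tea | gray | cat
  2   | writer | smoothie | orange | parrot
  3   | nurse | juice | brown | dog
  4   | chef | coffee | white | rabbit
  5   | plumber | soda | black | hamster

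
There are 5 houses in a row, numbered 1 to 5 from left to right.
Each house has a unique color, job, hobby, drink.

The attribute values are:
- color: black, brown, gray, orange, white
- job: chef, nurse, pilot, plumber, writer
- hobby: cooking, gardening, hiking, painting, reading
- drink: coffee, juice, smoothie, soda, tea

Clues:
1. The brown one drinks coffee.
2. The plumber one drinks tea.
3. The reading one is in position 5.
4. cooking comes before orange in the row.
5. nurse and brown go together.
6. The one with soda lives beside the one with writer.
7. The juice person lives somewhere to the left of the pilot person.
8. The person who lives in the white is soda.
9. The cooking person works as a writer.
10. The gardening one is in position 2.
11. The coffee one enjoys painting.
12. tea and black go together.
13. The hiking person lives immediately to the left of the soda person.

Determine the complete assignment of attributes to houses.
Solution:

House | Color | Job | Hobby | Drink
-----------------------------------
  1   | black | plumber | hiking | tea
  2   | white | chef | gardening | soda
  3   | gray | writer | cooking | juice
  4   | brown | nurse | painting | coffee
  5   | orange | pilot | reading | smoothie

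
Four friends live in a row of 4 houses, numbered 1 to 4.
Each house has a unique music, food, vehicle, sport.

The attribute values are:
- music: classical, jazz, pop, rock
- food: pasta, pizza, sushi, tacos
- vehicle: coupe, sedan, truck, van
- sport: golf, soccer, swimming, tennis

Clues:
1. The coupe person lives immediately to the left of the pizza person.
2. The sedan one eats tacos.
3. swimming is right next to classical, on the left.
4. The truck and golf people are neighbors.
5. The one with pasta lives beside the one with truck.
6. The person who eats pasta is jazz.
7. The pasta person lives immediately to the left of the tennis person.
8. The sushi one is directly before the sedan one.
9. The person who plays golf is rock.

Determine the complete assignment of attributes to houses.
Solution:

House | Music | Food | Vehicle | Sport
--------------------------------------
  1   | jazz | pasta | coupe | swimming
  2   | classical | pizza | truck | tennis
  3   | rock | sushi | van | golf
  4   | pop | tacos | sedan | soccer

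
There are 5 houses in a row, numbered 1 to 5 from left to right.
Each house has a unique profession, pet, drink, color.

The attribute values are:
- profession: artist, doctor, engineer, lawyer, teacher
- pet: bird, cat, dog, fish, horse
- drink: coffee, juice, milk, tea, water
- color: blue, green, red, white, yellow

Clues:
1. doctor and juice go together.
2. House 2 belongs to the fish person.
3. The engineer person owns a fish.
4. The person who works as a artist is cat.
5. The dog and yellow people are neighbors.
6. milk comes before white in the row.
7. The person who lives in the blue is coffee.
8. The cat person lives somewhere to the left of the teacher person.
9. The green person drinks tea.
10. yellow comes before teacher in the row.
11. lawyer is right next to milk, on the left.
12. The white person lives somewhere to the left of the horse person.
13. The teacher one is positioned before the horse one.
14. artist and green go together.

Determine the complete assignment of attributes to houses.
Solution:

House | Profession | Pet | Drink | Color
----------------------------------------
  1   | lawyer | dog | coffee | blue
  2   | engineer | fish | milk | yellow
  3   | artist | cat | tea | green
  4   | teacher | bird | water | white
  5   | doctor | horse | juice | red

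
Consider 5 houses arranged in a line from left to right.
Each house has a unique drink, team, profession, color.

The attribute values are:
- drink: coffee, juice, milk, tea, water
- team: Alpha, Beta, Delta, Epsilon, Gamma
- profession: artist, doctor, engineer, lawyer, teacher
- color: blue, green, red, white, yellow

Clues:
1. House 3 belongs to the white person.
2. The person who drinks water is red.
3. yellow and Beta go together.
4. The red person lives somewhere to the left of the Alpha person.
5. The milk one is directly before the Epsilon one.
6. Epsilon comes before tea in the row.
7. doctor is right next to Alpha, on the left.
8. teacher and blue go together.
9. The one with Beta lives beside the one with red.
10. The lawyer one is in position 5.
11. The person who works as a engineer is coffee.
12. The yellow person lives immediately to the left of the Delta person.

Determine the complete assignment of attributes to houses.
Solution:

House | Drink | Team | Profession | Color
-----------------------------------------
  1   | coffee | Beta | engineer | yellow
  2   | water | Delta | doctor | red
  3   | milk | Alpha | artist | white
  4   | juice | Epsilon | teacher | blue
  5   | tea | Gamma | lawyer | green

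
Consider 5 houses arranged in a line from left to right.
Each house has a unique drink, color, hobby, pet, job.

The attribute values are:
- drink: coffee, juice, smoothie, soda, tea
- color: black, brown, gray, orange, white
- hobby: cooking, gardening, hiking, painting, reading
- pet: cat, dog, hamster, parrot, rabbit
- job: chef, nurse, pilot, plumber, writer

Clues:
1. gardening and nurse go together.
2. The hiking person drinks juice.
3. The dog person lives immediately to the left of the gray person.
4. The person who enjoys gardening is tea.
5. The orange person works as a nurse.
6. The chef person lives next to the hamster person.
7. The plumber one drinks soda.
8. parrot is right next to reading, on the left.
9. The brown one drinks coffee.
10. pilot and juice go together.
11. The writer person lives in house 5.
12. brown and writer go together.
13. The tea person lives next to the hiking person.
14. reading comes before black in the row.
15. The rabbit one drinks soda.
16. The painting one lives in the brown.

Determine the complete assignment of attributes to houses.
Solution:

House | Drink | Color | Hobby | Pet | Job
-----------------------------------------
  1   | tea | orange | gardening | dog | nurse
  2   | juice | gray | hiking | parrot | pilot
  3   | soda | white | reading | rabbit | plumber
  4   | smoothie | black | cooking | cat | chef
  5   | coffee | brown | painting | hamster | writer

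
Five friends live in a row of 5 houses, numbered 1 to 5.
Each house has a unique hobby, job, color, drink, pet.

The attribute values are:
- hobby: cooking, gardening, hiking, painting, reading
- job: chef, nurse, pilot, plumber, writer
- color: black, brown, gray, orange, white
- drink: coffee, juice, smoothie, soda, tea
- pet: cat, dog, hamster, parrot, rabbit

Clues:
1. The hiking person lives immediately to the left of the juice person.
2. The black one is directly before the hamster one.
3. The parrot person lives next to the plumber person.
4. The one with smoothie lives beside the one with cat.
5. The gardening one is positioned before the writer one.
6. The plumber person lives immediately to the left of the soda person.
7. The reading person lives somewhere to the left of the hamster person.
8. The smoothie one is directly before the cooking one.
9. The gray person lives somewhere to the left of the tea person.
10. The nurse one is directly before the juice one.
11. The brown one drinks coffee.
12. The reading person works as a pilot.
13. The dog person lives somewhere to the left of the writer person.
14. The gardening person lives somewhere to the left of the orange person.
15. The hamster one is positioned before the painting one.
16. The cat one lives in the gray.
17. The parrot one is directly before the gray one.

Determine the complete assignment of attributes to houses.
Solution:

House | Hobby | Job | Color | Drink | Pet
-----------------------------------------
  1   | hiking | nurse | white | smoothie | parrot
  2   | cooking | plumber | gray | juice | cat
  3   | reading | pilot | black | soda | dog
  4   | gardening | chef | brown | coffee | hamster
  5   | painting | writer | orange | tea | rabbit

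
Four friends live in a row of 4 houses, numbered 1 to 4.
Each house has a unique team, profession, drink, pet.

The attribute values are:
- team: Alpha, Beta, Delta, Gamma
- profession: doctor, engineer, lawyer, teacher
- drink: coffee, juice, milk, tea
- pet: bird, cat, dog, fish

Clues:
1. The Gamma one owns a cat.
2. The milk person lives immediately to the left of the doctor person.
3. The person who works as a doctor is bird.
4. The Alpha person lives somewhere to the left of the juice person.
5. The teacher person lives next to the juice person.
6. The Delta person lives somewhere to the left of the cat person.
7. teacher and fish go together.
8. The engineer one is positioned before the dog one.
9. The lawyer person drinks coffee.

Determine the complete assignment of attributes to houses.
Solution:

House | Team | Profession | Drink | Pet
---------------------------------------
  1   | Alpha | teacher | milk | fish
  2   | Delta | doctor | juice | bird
  3   | Gamma | engineer | tea | cat
  4   | Beta | lawyer | coffee | dog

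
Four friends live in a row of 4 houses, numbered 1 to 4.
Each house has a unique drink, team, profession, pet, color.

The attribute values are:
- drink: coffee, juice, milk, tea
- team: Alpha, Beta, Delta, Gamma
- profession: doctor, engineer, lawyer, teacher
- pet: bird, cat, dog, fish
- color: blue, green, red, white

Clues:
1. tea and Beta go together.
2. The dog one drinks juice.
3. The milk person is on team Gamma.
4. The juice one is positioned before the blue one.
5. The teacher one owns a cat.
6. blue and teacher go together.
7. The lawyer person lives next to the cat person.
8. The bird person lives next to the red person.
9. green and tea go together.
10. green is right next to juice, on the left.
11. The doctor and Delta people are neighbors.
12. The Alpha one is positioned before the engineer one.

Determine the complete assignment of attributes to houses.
Solution:

House | Drink | Team | Profession | Pet | Color
-----------------------------------------------
  1   | tea | Beta | doctor | bird | green
  2   | juice | Delta | lawyer | dog | red
  3   | coffee | Alpha | teacher | cat | blue
  4   | milk | Gamma | engineer | fish | white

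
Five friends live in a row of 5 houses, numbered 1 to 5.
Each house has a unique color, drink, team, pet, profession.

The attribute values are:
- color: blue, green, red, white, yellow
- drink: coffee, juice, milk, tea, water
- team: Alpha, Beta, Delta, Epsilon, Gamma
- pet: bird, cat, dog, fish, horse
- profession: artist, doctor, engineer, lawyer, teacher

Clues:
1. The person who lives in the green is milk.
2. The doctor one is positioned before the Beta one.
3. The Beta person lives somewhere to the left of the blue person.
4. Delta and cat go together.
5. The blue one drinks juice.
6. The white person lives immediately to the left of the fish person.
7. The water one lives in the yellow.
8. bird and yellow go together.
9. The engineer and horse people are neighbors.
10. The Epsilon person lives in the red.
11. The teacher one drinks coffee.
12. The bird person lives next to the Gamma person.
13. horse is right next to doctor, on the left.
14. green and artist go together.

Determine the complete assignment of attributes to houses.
Solution:

House | Color | Drink | Team | Pet | Profession
-----------------------------------------------
  1   | yellow | water | Alpha | bird | engineer
  2   | white | coffee | Gamma | horse | teacher
  3   | red | tea | Epsilon | fish | doctor
  4   | green | milk | Beta | dog | artist
  5   | blue | juice | Delta | cat | lawyer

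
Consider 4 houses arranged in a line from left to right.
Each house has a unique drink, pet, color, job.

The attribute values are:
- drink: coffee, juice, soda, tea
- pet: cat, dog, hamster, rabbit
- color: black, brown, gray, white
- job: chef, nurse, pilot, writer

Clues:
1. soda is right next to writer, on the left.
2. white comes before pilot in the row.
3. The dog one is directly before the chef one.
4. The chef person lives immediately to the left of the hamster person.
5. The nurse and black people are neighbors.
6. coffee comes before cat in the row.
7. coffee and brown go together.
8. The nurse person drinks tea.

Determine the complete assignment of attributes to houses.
Solution:

House | Drink | Pet | Color | Job
---------------------------------
  1   | tea | dog | white | nurse
  2   | soda | rabbit | black | chef
  3   | coffee | hamster | brown | writer
  4   | juice | cat | gray | pilot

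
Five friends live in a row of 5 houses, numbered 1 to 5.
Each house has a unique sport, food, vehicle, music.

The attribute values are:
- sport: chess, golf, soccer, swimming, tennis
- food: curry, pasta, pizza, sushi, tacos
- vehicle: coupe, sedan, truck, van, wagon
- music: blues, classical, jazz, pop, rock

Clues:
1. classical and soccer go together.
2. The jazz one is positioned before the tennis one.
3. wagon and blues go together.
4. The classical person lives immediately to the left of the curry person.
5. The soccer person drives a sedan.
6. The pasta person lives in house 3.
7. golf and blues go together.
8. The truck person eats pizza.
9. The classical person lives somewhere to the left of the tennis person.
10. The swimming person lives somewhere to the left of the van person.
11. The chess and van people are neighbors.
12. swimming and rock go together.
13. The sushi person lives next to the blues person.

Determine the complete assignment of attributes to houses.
Solution:

House | Sport | Food | Vehicle | Music
--------------------------------------
  1   | soccer | sushi | sedan | classical
  2   | golf | curry | wagon | blues
  3   | swimming | pasta | coupe | rock
  4   | chess | pizza | truck | jazz
  5   | tennis | tacos | van | pop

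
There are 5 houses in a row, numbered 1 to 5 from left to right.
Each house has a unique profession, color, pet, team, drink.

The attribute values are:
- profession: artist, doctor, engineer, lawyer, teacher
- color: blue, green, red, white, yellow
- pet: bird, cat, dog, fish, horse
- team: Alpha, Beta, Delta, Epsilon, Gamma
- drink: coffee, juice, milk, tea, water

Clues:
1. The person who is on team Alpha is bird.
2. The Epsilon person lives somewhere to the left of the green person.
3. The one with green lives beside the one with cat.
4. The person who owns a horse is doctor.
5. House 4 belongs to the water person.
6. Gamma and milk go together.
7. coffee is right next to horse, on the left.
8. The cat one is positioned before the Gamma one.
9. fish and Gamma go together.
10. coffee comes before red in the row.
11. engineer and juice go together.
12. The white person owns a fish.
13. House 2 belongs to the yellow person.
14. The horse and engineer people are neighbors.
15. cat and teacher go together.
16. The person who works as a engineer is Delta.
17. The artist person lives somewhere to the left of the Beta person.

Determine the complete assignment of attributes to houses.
Solution:

House | Profession | Color | Pet | Team | Drink
-----------------------------------------------
  1   | artist | blue | bird | Alpha | coffee
  2   | doctor | yellow | horse | Epsilon | tea
  3   | engineer | green | dog | Delta | juice
  4   | teacher | red | cat | Beta | water
  5   | lawyer | white | fish | Gamma | milk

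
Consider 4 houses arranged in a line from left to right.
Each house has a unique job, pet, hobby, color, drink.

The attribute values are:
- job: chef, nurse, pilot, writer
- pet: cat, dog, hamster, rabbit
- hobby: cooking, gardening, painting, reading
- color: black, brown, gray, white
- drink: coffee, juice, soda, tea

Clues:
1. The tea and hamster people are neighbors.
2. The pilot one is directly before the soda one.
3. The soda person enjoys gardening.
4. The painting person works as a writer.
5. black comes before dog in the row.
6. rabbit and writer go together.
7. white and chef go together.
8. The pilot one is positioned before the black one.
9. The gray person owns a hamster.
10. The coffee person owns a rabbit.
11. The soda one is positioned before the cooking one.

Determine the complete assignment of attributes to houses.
Solution:

House | Job | Pet | Hobby | Color | Drink
-----------------------------------------
  1   | pilot | cat | reading | brown | tea
  2   | nurse | hamster | gardening | gray | soda
  3   | writer | rabbit | painting | black | coffee
  4   | chef | dog | cooking | white | juice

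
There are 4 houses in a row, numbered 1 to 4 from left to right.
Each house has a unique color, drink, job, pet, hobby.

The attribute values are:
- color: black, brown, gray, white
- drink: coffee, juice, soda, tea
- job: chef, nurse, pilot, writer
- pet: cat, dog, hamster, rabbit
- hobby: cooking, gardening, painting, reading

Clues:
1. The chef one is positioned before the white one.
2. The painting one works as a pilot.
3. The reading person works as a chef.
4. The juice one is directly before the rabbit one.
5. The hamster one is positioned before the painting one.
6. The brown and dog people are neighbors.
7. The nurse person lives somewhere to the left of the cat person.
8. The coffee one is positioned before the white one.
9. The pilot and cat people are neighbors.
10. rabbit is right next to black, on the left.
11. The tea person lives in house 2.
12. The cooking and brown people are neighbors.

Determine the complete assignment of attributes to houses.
Solution:

House | Color | Drink | Job | Pet | Hobby
-----------------------------------------
  1   | gray | juice | nurse | hamster | cooking
  2   | brown | tea | chef | rabbit | reading
  3   | black | coffee | pilot | dog | painting
  4   | white | soda | writer | cat | gardening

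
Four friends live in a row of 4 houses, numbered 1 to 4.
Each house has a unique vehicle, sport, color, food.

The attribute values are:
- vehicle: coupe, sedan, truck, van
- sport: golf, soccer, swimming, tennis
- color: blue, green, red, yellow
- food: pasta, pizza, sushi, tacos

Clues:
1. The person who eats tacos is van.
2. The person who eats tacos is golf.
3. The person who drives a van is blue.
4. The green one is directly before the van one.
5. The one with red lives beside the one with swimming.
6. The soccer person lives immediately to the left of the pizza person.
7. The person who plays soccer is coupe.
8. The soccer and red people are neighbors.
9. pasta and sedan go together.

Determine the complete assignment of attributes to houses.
Solution:

House | Vehicle | Sport | Color | Food
--------------------------------------
  1   | coupe | soccer | yellow | sushi
  2   | truck | tennis | red | pizza
  3   | sedan | swimming | green | pasta
  4   | van | golf | blue | tacos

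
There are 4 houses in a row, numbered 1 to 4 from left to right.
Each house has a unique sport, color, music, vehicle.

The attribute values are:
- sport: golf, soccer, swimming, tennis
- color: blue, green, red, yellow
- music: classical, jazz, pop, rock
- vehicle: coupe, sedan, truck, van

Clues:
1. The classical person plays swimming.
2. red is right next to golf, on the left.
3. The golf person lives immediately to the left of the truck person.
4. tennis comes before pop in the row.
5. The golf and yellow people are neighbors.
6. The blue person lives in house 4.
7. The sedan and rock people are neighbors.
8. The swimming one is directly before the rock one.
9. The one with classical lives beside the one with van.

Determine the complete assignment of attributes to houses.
Solution:

House | Sport | Color | Music | Vehicle
---------------------------------------
  1   | swimming | red | classical | sedan
  2   | golf | green | rock | van
  3   | tennis | yellow | jazz | truck
  4   | soccer | blue | pop | coupe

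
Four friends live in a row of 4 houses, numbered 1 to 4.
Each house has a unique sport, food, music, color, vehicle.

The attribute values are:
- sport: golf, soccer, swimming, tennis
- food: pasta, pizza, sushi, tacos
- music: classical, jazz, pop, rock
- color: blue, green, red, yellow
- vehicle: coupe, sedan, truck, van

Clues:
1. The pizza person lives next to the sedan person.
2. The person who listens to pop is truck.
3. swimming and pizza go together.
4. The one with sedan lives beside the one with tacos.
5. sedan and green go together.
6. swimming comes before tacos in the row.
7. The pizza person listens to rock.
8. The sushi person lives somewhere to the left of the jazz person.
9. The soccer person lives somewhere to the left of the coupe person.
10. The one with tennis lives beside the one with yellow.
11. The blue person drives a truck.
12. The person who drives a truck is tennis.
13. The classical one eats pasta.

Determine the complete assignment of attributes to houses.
Solution:

House | Sport | Food | Music | Color | Vehicle
----------------------------------------------
  1   | tennis | sushi | pop | blue | truck
  2   | swimming | pizza | rock | yellow | van
  3   | soccer | pasta | classical | green | sedan
  4   | golf | tacos | jazz | red | coupe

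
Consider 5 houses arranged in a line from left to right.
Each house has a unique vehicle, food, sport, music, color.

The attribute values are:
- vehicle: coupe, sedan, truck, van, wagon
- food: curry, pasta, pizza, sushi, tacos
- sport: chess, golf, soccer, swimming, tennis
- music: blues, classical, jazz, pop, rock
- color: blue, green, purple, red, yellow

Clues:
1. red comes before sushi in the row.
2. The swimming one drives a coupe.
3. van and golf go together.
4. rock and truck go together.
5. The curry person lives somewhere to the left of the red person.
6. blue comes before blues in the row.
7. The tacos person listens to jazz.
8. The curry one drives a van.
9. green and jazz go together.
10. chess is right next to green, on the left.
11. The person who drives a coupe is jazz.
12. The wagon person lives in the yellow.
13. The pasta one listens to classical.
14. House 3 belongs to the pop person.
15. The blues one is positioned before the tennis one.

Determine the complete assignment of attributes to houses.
Solution:

House | Vehicle | Food | Sport | Music | Color
----------------------------------------------
  1   | wagon | pasta | chess | classical | yellow
  2   | coupe | tacos | swimming | jazz | green
  3   | van | curry | golf | pop | blue
  4   | sedan | pizza | soccer | blues | red
  5   | truck | sushi | tennis | rock | purple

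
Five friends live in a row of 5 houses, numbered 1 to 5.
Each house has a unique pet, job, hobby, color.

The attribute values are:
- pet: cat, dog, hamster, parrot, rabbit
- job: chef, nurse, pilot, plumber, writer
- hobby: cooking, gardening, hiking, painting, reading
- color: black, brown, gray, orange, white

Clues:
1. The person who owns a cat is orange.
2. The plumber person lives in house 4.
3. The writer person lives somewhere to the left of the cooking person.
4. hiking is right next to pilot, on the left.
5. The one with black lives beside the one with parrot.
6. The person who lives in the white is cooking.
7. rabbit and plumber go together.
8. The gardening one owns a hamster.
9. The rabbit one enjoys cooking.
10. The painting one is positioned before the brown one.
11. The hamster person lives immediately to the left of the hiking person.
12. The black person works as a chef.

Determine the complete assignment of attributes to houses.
Solution:

House | Pet | Job | Hobby | Color
---------------------------------
  1   | hamster | chef | gardening | black
  2   | parrot | writer | hiking | gray
  3   | cat | pilot | painting | orange
  4   | rabbit | plumber | cooking | white
  5   | dog | nurse | reading | brown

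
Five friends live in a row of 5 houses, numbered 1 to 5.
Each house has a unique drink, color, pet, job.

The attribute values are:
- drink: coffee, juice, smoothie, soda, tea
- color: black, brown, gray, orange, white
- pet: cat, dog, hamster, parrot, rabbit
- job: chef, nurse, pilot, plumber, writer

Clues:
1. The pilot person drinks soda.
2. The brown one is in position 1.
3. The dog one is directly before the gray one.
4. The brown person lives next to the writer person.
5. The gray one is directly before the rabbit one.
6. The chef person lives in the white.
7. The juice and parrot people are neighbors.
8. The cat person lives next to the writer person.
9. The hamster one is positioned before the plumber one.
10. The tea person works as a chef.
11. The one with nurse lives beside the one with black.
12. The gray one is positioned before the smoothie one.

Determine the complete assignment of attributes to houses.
Solution:

House | Drink | Color | Pet | Job
---------------------------------
  1   | juice | brown | cat | nurse
  2   | coffee | black | parrot | writer
  3   | tea | white | dog | chef
  4   | soda | gray | hamster | pilot
  5   | smoothie | orange | rabbit | plumber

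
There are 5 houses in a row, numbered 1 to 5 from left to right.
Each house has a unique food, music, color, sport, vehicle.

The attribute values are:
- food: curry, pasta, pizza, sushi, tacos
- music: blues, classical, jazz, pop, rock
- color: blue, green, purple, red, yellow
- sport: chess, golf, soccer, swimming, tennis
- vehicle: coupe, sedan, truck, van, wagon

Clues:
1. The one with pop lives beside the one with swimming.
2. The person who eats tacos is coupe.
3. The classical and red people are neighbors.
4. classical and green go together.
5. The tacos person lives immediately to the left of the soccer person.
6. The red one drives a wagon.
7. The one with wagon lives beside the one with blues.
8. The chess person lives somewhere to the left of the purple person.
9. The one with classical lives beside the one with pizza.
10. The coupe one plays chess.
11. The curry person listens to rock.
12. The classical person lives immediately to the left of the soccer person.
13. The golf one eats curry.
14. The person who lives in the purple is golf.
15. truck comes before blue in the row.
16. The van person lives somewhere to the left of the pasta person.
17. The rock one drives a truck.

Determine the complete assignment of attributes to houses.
Solution:

House | Food | Music | Color | Sport | Vehicle
----------------------------------------------
  1   | tacos | classical | green | chess | coupe
  2   | pizza | pop | red | soccer | wagon
  3   | sushi | blues | yellow | swimming | van
  4   | curry | rock | purple | golf | truck
  5   | pasta | jazz | blue | tennis | sedan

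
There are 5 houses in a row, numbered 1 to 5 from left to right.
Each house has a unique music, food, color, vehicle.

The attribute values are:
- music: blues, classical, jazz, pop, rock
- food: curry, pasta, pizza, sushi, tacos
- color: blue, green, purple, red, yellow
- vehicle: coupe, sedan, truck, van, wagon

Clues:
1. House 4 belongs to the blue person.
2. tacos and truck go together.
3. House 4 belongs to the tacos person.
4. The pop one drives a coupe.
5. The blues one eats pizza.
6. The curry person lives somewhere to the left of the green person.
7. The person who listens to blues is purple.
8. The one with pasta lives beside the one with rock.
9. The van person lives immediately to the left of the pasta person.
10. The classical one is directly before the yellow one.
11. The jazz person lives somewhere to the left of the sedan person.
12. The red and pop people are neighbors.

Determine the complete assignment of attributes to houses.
Solution:

House | Music | Food | Color | Vehicle
--------------------------------------
  1   | classical | curry | red | van
  2   | pop | pasta | yellow | coupe
  3   | rock | sushi | green | wagon
  4   | jazz | tacos | blue | truck
  5   | blues | pizza | purple | sedan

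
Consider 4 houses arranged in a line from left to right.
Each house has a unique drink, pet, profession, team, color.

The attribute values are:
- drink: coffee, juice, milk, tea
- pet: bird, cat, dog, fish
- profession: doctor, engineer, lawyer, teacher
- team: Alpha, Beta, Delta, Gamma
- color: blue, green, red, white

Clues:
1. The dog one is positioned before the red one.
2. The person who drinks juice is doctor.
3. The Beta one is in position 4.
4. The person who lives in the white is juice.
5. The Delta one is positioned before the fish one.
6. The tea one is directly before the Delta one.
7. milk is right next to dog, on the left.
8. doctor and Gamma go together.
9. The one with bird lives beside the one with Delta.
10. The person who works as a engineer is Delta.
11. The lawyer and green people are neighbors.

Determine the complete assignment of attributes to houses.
Solution:

House | Drink | Pet | Profession | Team | Color
-----------------------------------------------
  1   | tea | bird | lawyer | Alpha | blue
  2   | milk | cat | engineer | Delta | green
  3   | juice | dog | doctor | Gamma | white
  4   | coffee | fish | teacher | Beta | red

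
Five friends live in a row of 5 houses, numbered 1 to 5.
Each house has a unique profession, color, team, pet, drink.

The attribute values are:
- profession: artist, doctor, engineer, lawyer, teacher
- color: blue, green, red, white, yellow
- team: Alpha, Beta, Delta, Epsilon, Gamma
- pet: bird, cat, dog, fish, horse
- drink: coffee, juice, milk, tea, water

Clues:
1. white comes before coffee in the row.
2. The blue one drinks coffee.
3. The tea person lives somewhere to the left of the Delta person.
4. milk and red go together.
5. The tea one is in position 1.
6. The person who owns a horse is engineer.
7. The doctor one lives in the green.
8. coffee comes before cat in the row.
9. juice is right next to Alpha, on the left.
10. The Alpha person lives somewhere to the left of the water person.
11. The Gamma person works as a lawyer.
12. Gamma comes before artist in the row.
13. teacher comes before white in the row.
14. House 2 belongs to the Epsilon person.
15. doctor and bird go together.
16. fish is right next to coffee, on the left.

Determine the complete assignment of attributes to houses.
Solution:

House | Profession | Color | Team | Pet | Drink
-----------------------------------------------
  1   | doctor | green | Beta | bird | tea
  2   | teacher | red | Epsilon | dog | milk
  3   | lawyer | white | Gamma | fish | juice
  4   | engineer | blue | Alpha | horse | coffee
  5   | artist | yellow | Delta | cat | water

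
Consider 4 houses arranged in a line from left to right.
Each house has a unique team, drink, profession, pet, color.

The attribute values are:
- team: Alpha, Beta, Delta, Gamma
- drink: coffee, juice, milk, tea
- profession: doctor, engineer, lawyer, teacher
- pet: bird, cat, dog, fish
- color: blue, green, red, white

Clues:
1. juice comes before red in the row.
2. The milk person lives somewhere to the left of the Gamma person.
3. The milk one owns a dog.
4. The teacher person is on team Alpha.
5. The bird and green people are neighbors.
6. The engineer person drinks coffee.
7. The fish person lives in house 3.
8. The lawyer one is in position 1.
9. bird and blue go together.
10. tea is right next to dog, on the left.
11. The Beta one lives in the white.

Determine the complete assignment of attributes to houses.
Solution:

House | Team | Drink | Profession | Pet | Color
-----------------------------------------------
  1   | Delta | tea | lawyer | bird | blue
  2   | Alpha | milk | teacher | dog | green
  3   | Beta | juice | doctor | fish | white
  4   | Gamma | coffee | engineer | cat | red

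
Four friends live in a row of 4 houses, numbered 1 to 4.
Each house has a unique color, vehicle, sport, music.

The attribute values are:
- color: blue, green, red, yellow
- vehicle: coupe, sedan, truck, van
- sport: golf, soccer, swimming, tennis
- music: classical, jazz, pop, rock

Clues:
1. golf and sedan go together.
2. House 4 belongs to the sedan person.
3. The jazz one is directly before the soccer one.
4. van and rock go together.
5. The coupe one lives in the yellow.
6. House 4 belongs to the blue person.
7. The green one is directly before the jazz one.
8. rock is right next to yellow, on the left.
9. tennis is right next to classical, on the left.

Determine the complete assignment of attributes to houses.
Solution:

House | Color | Vehicle | Sport | Music
---------------------------------------
  1   | green | van | swimming | rock
  2   | yellow | coupe | tennis | jazz
  3   | red | truck | soccer | classical
  4   | blue | sedan | golf | pop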